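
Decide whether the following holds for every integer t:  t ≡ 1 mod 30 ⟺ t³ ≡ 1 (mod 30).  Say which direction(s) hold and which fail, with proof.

[⇒] Suppose t ≡ 1 mod 30. Write t = 30j + 1. Then (30j + 1)³ = 27000j³ + 2700j² + 90j + 1 = 30(900j³ + 90j² + 3j) + 1, so t³ ≡ 1 (mod 30).

[⇐] Conversely, suppose t³ ≡ 1 (mod 30). The only residue r in {0, …, 29} with r³ ≡ 1 (mod 30) is r = 1, so t ≡ 1 (mod 30).

Both implications hold.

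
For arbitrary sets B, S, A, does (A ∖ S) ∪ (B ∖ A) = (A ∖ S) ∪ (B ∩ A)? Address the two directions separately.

Forward inclusion. This inclusion fails. Take B = {1}, S = ∅, A = ∅; then 1 ∈ (A ∖ S) ∪ (B ∖ A) but 1 ∉ (A ∖ S) ∪ (B ∩ A).

Reverse inclusion. This inclusion fails. Take B = {1}, S = {1}, A = {1}; then 1 ∈ (A ∖ S) ∪ (B ∩ A) but 1 ∉ (A ∖ S) ∪ (B ∖ A).

(⊆) fails and (⊇) fails.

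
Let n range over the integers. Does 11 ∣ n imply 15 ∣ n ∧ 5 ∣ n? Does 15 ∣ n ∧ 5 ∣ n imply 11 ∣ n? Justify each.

Neither direction holds.

(⇒) This fails: take n = 11. Certainly 11 ∣ 11, but 15 ∤ 11.

(⇐) This fails: take n = 15. Both 15 ∣ 15 and 5 ∣ 15, yet 15 is not a multiple of 11 (since 15 = 1·11 + 4), so 11 ∤ 15.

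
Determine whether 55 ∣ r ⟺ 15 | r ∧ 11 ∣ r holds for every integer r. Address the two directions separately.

Converse. Suppose 15 ∣ r and 11 ∣ r. Any common multiple of 15 and 11 is a multiple of their lcm; here gcd(15, 11) = 1, so lcm(15, 11) = 15·11 = 165, so 165 ∣ r. Since 55 ∣ 165, it follows that 55 ∣ r.

Forward direction. This fails: take r = 55. Certainly 55 ∣ 55, but 15 ∤ 55.

The forward direction fails; the converse holds.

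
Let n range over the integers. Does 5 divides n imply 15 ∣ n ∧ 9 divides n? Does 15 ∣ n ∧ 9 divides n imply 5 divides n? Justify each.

The forward direction fails; the converse holds.

[⇒] This fails: take n = 5. Certainly 5 ∣ 5, but 15 ∤ 5.

[⇐] Suppose 15 ∣ n and 9 ∣ n. Any common multiple of 15 and 9 is a multiple of their lcm; here lcm(15, 9) = 15·9/gcd(15, 9) = 135/3 = 45, so 45 ∣ n. Since 5 ∣ 45, it follows that 5 ∣ n.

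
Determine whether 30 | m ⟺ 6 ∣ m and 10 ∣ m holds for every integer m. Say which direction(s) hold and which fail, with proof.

[⇒] If 30 ∣ m, write m = 30q. Since 30 = 5·6, m = 6·(5q), so 6 ∣ m; and since 30 = 3·10, m = 10·(3q), so 10 ∣ m.

[⇐] Suppose 6 ∣ m and 10 ∣ m. Any common multiple of 6 and 10 is a multiple of their lcm; here lcm(6, 10) = 6·10/gcd(6, 10) = 60/2 = 30, so 30 ∣ m.

The biconditional holds.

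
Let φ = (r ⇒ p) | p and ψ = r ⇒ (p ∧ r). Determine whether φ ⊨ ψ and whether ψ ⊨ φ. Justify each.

(⇒) Assume the antecedent. If r is true, the antecedent forces (r = T, p = T), and r ⇒ (p ∧ r) holds there. If r is false, r ⇒ (p ∧ r) reduces to true regardless of the other variables. Either way r ⇒ (p ∧ r) holds.

(⇐) Assume the antecedent. If r is true, the antecedent forces (r = T, p = T), and (r ⇒ p) | p holds there. If r is false, (r ⇒ p) | p reduces to true regardless of the other variables. Either way (r ⇒ p) | p holds.

Both implications hold.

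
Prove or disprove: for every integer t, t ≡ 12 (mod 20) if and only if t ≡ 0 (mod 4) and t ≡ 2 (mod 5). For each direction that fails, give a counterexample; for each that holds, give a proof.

The biconditional holds.

(⟹) Suppose t ≡ 12 (mod 20); write t = 20j + 12. Since 4 ∣ 20, reducing mod 4 gives t ≡ 12 ≡ 0 (mod 4); since 5 ∣ 20, reducing mod 5 gives t ≡ 12 ≡ 2 (mod 5).

(⟸) Conversely, if t ≡ 0 (mod 4) and t ≡ 2 (mod 5), then by the Chinese remainder theorem t ≡ 12 (mod 20). This is exactly t ≡ 12 (mod 20).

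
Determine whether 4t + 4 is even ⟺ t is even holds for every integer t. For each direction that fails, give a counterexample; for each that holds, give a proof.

Only the converse holds.

[⇒] This fails: take t = 7. Then 4t + 4 = 32, which is even, yet t = 7 is odd, not even.

[⇐] Suppose t is even. Since 4 is even, 4t is even for every t, so 4t + 4 has the same parity as 4, which is even. Hence 4t + 4 is even.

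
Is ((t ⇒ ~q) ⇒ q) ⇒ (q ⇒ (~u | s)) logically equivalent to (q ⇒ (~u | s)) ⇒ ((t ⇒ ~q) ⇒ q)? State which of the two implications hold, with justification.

Forward direction. This fails. Under t = F, q = F, s = F, u = F, the left side is true but the right side is false.

Converse. This fails. Under t = F, q = T, s = F, u = T, the left side is false but the right side is true.

Neither implication holds.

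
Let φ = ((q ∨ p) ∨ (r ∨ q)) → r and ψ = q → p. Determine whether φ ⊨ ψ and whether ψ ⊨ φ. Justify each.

Neither implication holds.

(⟹) This fails. Under r = T, q = T, p = F, the left side is true but the right side is false.

(⟸) This fails. Under r = F, q = F, p = T, the left side is false but the right side is true.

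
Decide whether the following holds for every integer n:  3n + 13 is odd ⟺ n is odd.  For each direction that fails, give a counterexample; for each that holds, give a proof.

(→) This fails: n = 6 gives 3n + 13 = 31, which is odd, but 6 is even, not odd.

(←) This also fails: n = 5 is odd, but 3n + 13 = 28 is even, not odd.

Neither implication holds.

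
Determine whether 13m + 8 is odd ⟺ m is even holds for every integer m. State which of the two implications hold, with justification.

(⇒) fails and (⇐) fails.

(⇒) This fails: m = 5 gives 13m + 8 = 73, which is odd, but 5 is odd, not even.

(⇐) This also fails: m = 6 is even, but 13m + 8 = 86 is even, not odd.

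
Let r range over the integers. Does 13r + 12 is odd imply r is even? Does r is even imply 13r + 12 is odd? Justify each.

[⇒] This fails: r = 1 gives 13r + 12 = 25, which is odd, but 1 is odd, not even.

[⇐] This also fails: r = 2 is even, but 13r + 12 = 38 is even, not odd.

Both directions fail.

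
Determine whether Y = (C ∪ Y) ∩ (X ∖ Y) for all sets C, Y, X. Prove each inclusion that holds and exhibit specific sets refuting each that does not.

Both inclusions fail.

(⟹) This inclusion fails. Take C = ∅, Y = {1}, X = ∅; then 1 ∈ Y but 1 ∉ (C ∪ Y) ∩ (X ∖ Y).

(⟸) This inclusion fails. Take C = {1}, Y = ∅, X = {1}; then 1 ∈ (C ∪ Y) ∩ (X ∖ Y) but 1 ∉ Y.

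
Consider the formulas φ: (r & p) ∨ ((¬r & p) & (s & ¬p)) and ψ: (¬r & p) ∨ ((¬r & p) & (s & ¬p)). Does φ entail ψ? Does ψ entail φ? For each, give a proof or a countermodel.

(→) This fails. Under s = F, p = T, r = T, the left side is true but the right side is false.

(←) This fails. Under s = F, p = T, r = F, the left side is false but the right side is true.

Neither implication holds.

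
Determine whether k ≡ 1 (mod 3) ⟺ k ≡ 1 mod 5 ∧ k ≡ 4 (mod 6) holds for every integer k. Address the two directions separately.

Not equivalent: only (⇐) holds.

(⟹) This fails: k = 1 gives 1 ≡ 1 (mod 3) but 1 ≡ 1 (mod 6), so the conjunction on the right does not hold.

(⟸) Conversely, if k ≡ 1 (mod 5) and k ≡ 4 (mod 6), then by the Chinese remainder theorem k ≡ 16 (mod 30). Since 16 ≡ 1 (mod 3) and 3 ∣ 30, we get k ≡ 1 (mod 3).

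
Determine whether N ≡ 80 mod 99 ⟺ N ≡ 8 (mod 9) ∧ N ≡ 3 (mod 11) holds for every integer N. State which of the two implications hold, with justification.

(←) If N ≡ 8 (mod 9) and N ≡ 3 (mod 11), then by the Chinese remainder theorem N ≡ 80 (mod 99). This is exactly N ≡ 80 (mod 99).

(→) Suppose N ≡ 80 (mod 99); write N = 99j + 80. Since 9 ∣ 99, reducing mod 9 gives N ≡ 80 ≡ 8 (mod 9); since 11 ∣ 99, reducing mod 11 gives N ≡ 80 ≡ 3 (mod 11).

The biconditional holds.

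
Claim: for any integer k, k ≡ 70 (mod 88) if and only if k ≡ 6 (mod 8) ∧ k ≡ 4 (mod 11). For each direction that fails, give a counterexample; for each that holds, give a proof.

Forward direction. Suppose k ≡ 70 (mod 88); write k = 88j + 70. Since 8 ∣ 88, reducing mod 8 gives k ≡ 70 ≡ 6 (mod 8); since 11 ∣ 88, reducing mod 11 gives k ≡ 70 ≡ 4 (mod 11).

Converse. If k ≡ 6 (mod 8) and k ≡ 4 (mod 11), then by the Chinese remainder theorem k ≡ 70 (mod 88). This is exactly k ≡ 70 (mod 88).

Both directions hold; the statement is true.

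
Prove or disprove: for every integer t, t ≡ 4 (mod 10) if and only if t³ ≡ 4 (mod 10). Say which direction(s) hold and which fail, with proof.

Both implications hold.

[⇒] Suppose t ≡ 4 (mod 10). Write t = 10j + 4. Then (10j + 4)³ = 1000j³ + 1200j² + 480j + 64 = 10(100j³ + 120j² + 48j + 6) + 4, so t³ ≡ 4 (mod 10).

[⇐] For the converse, argue contrapositively. If t ≢ 4 (mod 10), then t is congruent to one of 0, 1, 2, 3, 5, 6, 7, 8, 9 modulo 10, and these give t³ ≡ 0, 1, 8, 7, 5, 6, 3, 2, 9 respectively — never 4.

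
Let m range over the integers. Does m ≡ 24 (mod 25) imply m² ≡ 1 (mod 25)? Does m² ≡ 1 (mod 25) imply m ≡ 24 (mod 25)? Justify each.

(⇒) Suppose m ≡ 24 (mod 25). Write m = 25j + 24. Then (25j + 24)² = 625j² + 1200j + 576 = 25(25j² + 48j + 23) + 1, so m² ≡ 1 (mod 25).

(⇐) This fails: take m = 1. Then 1² = 1 ≡ 1 (mod 25), yet 1 ≡ 1 (mod 25), not 24.

Only the forward direction holds.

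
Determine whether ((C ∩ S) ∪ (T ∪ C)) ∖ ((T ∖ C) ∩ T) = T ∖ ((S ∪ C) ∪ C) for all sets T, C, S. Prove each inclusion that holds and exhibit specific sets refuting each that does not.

Both inclusions fail.

(⊆) This inclusion fails. Take T = ∅, C = {1}, S = ∅; then 1 ∈ ((C ∩ S) ∪ (T ∪ C)) ∖ ((T ∖ C) ∩ T) but 1 ∉ T ∖ ((S ∪ C) ∪ C).

(⊇) This inclusion fails. Take T = {1}, C = ∅, S = ∅; then 1 ∈ T ∖ ((S ∪ C) ∪ C) but 1 ∉ ((C ∩ S) ∪ (T ∪ C)) ∖ ((T ∖ C) ∩ T).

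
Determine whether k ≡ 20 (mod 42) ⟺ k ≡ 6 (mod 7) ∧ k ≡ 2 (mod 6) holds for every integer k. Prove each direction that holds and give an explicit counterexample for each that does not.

(⇒) Suppose k ≡ 20 (mod 42); write k = 42j + 20. Since 7 ∣ 42, reducing mod 7 gives k ≡ 20 ≡ 6 (mod 7); since 6 ∣ 42, reducing mod 6 gives k ≡ 20 ≡ 2 (mod 6).

(⇐) Conversely, if k ≡ 6 (mod 7) and k ≡ 2 (mod 6), then by the Chinese remainder theorem k ≡ 20 (mod 42). This is exactly k ≡ 20 (mod 42).

The biconditional holds.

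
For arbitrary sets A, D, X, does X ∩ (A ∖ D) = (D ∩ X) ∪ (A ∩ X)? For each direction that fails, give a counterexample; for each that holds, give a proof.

Forward inclusion. Let x ∈ X ∩ (A ∖ D). Then x ∈ A ∩ X and x ∉ D, from which x ∈ (D ∩ X) ∪ (A ∩ X).

Reverse inclusion. This inclusion fails. Take A = ∅, D = {1}, X = {1}; then 1 ∈ (D ∩ X) ∪ (A ∩ X) but 1 ∉ X ∩ (A ∖ D).

(⊆) holds; (⊇) fails.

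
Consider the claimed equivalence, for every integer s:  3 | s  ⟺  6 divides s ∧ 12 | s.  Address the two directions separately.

(⇒) fails; (⇐) holds.

Forward direction. This fails: take s = 3. Certainly 3 ∣ 3, but 6 ∤ 3.

Converse. Suppose 6 ∣ s and 12 ∣ s. Any common multiple of 6 and 12 is a multiple of their lcm; here lcm(6, 12) = 6·12/gcd(6, 12) = 72/6 = 12, so 12 ∣ s. Since 3 ∣ 12, it follows that 3 ∣ s.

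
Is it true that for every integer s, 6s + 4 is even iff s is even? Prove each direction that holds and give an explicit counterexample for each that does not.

(⇒) fails; (⇐) holds.

Forward direction. This fails: take s = 1. Then 6s + 4 = 10, which is even, yet s = 1 is odd, not even.

Converse. Suppose s is even. Since 6 is even, 6s is even for every s, so 6s + 4 has the same parity as 4, which is even. Hence 6s + 4 is even.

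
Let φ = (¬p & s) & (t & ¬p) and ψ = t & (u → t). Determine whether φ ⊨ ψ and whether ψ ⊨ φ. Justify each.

Forward direction. Assume the antecedent. If t is true, t & (u → t) reduces to true regardless of the other variables. If t is false, the antecedent cannot hold. Either way t & (u → t) holds.

Converse. This fails. Under t = T, s = F, u = F, p = F, the left side is false but the right side is true.

(⇒) holds; (⇐) fails.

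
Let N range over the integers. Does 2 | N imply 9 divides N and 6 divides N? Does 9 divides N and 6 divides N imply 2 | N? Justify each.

Only the converse holds.

[⇒] This fails: take N = 2. Certainly 2 ∣ 2, but 9 ∤ 2.

[⇐] Suppose 9 ∣ N and 6 ∣ N. Any common multiple of 9 and 6 is a multiple of their lcm; here lcm(9, 6) = 9·6/gcd(9, 6) = 54/3 = 18, so 18 ∣ N. Since 2 ∣ 18, it follows that 2 ∣ N.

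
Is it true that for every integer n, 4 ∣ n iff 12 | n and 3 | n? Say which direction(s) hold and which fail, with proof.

(→) This fails: take n = 4. Certainly 4 ∣ 4, but 12 ∤ 4.

(←) Suppose 12 ∣ n and 3 ∣ n. Any common multiple of 12 and 3 is a multiple of their lcm; here lcm(12, 3) = 12·3/gcd(12, 3) = 36/3 = 12, so 12 ∣ n. Since 4 ∣ 12, it follows that 4 ∣ n.

(⇒) fails; (⇐) holds.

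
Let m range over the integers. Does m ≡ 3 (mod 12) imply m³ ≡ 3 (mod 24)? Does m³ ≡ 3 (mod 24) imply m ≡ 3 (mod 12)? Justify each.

(⇒) This fails: take m = 15. Then 15 ≡ 3 (mod 12), but 15³ = 3375 ≡ 15 (mod 24), not 3.

(⇐) Conversely, the residues r modulo 24 with r³ ≡ 3 (mod 24) are exactly {3}, and each is ≡ 3 (mod 12).

Only the reverse direction holds.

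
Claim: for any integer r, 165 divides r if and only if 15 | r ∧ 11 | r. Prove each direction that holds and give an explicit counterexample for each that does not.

(⟸) Suppose 15 ∣ r and 11 ∣ r. Any common multiple of 15 and 11 is a multiple of their lcm; here gcd(15, 11) = 1, so lcm(15, 11) = 15·11 = 165, so 165 ∣ r.

(⟹) If 165 ∣ r, write r = 165q. Since 165 = 11·15, r = 15·(11q), so 15 ∣ r; and since 165 = 15·11, r = 11·(15q), so 11 ∣ r.

Both directions hold.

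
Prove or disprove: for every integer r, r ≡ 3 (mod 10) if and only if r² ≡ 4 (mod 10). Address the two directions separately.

(⇒) fails and (⇐) fails.

(⟹) This fails: take r = 3. Then 3 ≡ 3 (mod 10), but 3² = 9 ≡ 9 (mod 10), not 4.

(⟸) This fails: take r = 2. Then 2² = 4 ≡ 4 (mod 10), yet 2 ≡ 2 (mod 10), not 3.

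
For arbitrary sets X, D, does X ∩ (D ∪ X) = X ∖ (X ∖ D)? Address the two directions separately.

The sets are not equal: only the reverse inclusion holds.

(⊆) This inclusion fails. Take X = {1}, D = ∅; then 1 ∈ X ∩ (D ∪ X) but 1 ∉ X ∖ (X ∖ D).

(⊇) Let x ∈ X ∖ (X ∖ D). Then x ∈ X ∩ D, from which x ∈ X ∩ (D ∪ X).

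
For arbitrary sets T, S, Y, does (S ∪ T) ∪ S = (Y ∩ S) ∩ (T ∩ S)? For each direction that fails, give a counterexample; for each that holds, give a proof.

Forward inclusion. This inclusion fails. Take T = {1}, S = ∅, Y = ∅; then 1 ∈ (S ∪ T) ∪ S but 1 ∉ (Y ∩ S) ∩ (T ∩ S).

Reverse inclusion. Let x ∈ (Y ∩ S) ∩ (T ∩ S). Then x ∈ T ∩ S ∩ Y, from which x ∈ (S ∪ T) ∪ S.

The sets are not equal: only the reverse inclusion holds.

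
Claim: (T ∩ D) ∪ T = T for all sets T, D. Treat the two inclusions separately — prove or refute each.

(⊇) Let x ∈ T. Then either x ∈ T and x ∉ D; or x ∈ T ∩ D. In each case x ∈ (T ∩ D) ∪ T, so T ⊆ (T ∩ D) ∪ T.

(⊆) Let x ∈ (T ∩ D) ∪ T. Then either x ∈ T and x ∉ D; or x ∈ T ∩ D. In each case x ∈ T, so (T ∩ D) ∪ T ⊆ T.

Both inclusions hold; the sets are equal.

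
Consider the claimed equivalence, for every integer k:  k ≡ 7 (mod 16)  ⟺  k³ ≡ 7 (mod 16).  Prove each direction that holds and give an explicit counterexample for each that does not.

(⟹) Suppose k ≡ 7 (mod 16). Write k = 16j + 7. Then (16j + 7)³ = 4096j³ + 5376j² + 2352j + 343 = 16(256j³ + 336j² + 147j + 21) + 7, so k³ ≡ 7 (mod 16).

(⟸) Conversely, suppose k³ ≡ 7 (mod 16). The only residue r in {0, …, 15} with r³ ≡ 7 (mod 16) is r = 7, so k ≡ 7 (mod 16).

The biconditional holds.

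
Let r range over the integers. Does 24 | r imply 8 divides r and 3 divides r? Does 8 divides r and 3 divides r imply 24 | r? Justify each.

(⇒) If 24 ∣ r, write r = 24q. Since 24 = 3·8, r = 8·(3q), so 8 ∣ r; and since 24 = 8·3, r = 3·(8q), so 3 ∣ r.

(⇐) Suppose 8 ∣ r and 3 ∣ r. Any common multiple of 8 and 3 is a multiple of their lcm; here gcd(8, 3) = 1, so lcm(8, 3) = 8·3 = 24, so 24 ∣ r.

Both implications hold.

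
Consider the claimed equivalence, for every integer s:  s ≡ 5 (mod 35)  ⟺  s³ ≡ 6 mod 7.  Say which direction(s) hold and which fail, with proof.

Only the forward direction holds.

Forward direction. Suppose s ≡ 5 (mod 35). Then s³ ≡ 5³ = 125 (mod 35), and since 7 ∣ 35, also s³ ≡ 6 (mod 7).

Converse. This fails: take s = 3. Then 3³ = 27 ≡ 6 (mod 7), yet 3 ≡ 3 (mod 35), not 5.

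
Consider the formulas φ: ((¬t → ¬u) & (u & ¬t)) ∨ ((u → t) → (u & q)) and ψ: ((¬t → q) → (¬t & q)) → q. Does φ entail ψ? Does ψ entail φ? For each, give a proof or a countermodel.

Both directions fail.

(→) This fails. Under q = F, u = T, t = F, the left side is true but the right side is false.

(←) This fails. Under q = T, u = F, t = F, the left side is false but the right side is true.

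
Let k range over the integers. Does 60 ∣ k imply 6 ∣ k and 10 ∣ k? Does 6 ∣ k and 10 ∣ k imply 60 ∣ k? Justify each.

(→) If 60 ∣ k, write k = 60q. Since 60 = 10·6, k = 6·(10q), so 6 ∣ k; and since 60 = 6·10, k = 10·(6q), so 10 ∣ k.

(←) This fails: take k = 30. Both 6 ∣ 30 and 10 ∣ 30, yet 30 is not a multiple of 60 (since 30 = 0·60 + 30), so 60 ∤ 30.

Not equivalent: only (⇒) holds.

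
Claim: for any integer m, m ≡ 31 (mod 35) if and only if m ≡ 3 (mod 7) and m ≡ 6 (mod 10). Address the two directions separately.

[⇒] This fails: m = 31 gives 31 ≡ 31 (mod 35) but 31 ≡ 1 (mod 10), so the conjunction on the right does not hold.

[⇐] Conversely, if m ≡ 3 (mod 7) and m ≡ 6 (mod 10), then by the Chinese remainder theorem m ≡ 66 (mod 70). Since 66 ≡ 31 (mod 35) and 35 ∣ 70, we get m ≡ 31 (mod 35).

Not equivalent: only (⇐) holds.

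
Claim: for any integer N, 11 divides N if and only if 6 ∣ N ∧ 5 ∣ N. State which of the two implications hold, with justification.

(⇒) fails and (⇐) fails.

Forward direction. This fails: take N = 11. Certainly 11 ∣ 11, but 6 ∤ 11.

Converse. This fails: take N = 30. Both 6 ∣ 30 and 5 ∣ 30, yet 30 is not a multiple of 11 (since 30 = 2·11 + 8), so 11 ∤ 30.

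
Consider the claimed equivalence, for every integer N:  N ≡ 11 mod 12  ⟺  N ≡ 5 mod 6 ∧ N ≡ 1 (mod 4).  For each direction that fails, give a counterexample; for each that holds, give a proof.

Forward direction. This fails: N = 11 gives 11 ≡ 11 (mod 12) but 11 ≡ 3 (mod 4), so the conjunction on the right does not hold.

Converse. This fails: N = 5 satisfies both congruences on the right (5 ≡ 5 mod 6 and 5 ≡ 1 mod 4) yet 5 ≡ 5 (mod 12), not 11.

Neither implication holds.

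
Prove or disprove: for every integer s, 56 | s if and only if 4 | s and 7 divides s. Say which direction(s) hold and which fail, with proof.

(⇐) This fails: take s = 28. Both 4 ∣ 28 and 7 ∣ 28, yet 28 is not a multiple of 56 (since 28 = 0·56 + 28), so 56 ∤ 28.

(⇒) If 56 ∣ s, write s = 56q. Since 56 = 14·4, s = 4·(14q), so 4 ∣ s; and since 56 = 8·7, s = 7·(8q), so 7 ∣ s.

The forward direction holds; the converse fails.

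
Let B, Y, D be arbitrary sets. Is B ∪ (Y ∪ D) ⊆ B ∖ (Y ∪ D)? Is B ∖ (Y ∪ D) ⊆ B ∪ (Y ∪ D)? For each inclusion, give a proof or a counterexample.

Only the reverse inclusion holds.

Reverse inclusion. Let x ∈ B ∖ (Y ∪ D). Then x ∈ B and x ∉ Y, D, from which x ∈ B ∪ (Y ∪ D).

Forward inclusion. This inclusion fails. Take B = ∅, Y = {1}, D = ∅; then 1 ∈ B ∪ (Y ∪ D) but 1 ∉ B ∖ (Y ∪ D).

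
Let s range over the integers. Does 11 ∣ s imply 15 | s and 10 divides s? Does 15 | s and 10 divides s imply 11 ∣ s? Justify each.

(⇒) fails and (⇐) fails.

(⇒) This fails: take s = 11. Certainly 11 ∣ 11, but 15 ∤ 11.

(⇐) This fails: take s = 30. Both 15 ∣ 30 and 10 ∣ 30, yet 30 is not a multiple of 11 (since 30 = 2·11 + 8), so 11 ∤ 30.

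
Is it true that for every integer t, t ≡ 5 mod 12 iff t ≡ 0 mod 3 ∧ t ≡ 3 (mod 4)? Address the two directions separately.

Forward direction. This fails: t = 5 gives 5 ≡ 5 (mod 12) but 5 ≡ 2 (mod 3), so the conjunction on the right does not hold.

Converse. This fails: t = 3 satisfies both congruences on the right (3 ≡ 0 mod 3 and 3 ≡ 3 mod 4) yet 3 ≡ 3 (mod 12), not 5.

Neither implication holds.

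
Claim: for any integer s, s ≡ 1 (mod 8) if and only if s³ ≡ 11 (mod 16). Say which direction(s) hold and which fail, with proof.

Both directions fail.

(→) This fails: take s = 1. Then 1 ≡ 1 (mod 8), but 1³ = 1 ≡ 1 (mod 16), not 11.

(←) This fails: take s = 3. Then 3³ = 27 ≡ 11 (mod 16), yet 3 ≡ 3 (mod 8), not 1.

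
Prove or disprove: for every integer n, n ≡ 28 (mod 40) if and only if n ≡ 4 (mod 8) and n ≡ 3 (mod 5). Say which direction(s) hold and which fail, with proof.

Both directions hold; the statement is true.

(→) Suppose n ≡ 28 (mod 40); write n = 40j + 28. Since 8 ∣ 40, reducing mod 8 gives n ≡ 28 ≡ 4 (mod 8); since 5 ∣ 40, reducing mod 5 gives n ≡ 28 ≡ 3 (mod 5).

(←) Conversely, if n ≡ 4 (mod 8) and n ≡ 3 (mod 5), then by the Chinese remainder theorem n ≡ 28 (mod 40). This is exactly n ≡ 28 (mod 40).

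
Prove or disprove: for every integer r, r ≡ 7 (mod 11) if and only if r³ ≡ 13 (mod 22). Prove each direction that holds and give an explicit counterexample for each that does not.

[⇒] This fails: take r = 18. Then 18 ≡ 7 (mod 11), but 18³ = 5832 ≡ 2 (mod 22), not 13.

[⇐] Conversely, the residues r modulo 22 with r³ ≡ 13 (mod 22) are exactly {7}, and each is ≡ 7 (mod 11).

The forward direction fails; the converse holds.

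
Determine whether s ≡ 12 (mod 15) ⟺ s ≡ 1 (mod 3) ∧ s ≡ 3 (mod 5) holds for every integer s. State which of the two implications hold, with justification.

(⟹) This fails: s = 12 gives 12 ≡ 12 (mod 15) but 12 ≡ 0 (mod 3), so the conjunction on the right does not hold.

(⟸) This fails: s = 13 satisfies both congruences on the right (13 ≡ 1 mod 3 and 13 ≡ 3 mod 5) yet 13 ≡ 13 (mod 15), not 12.

Neither implication holds.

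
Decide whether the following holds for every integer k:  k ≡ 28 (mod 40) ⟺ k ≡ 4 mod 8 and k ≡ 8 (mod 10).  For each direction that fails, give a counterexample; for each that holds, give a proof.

[⇐] If k ≡ 4 (mod 8) and k ≡ 8 (mod 10), then by the Chinese remainder theorem k ≡ 28 (mod 40). This is exactly k ≡ 28 (mod 40).

[⇒] Suppose k ≡ 28 (mod 40); write k = 40j + 28. Since 8 ∣ 40, reducing mod 8 gives k ≡ 28 ≡ 4 (mod 8); since 10 ∣ 40, reducing mod 10 gives k ≡ 28 ≡ 8 (mod 10).

Equivalent; both directions hold.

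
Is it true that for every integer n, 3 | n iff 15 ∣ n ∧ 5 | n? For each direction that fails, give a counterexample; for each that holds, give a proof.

(⟹) This fails: take n = 3. Certainly 3 ∣ 3, but 15 ∤ 3.

(⟸) Suppose 15 ∣ n and 5 ∣ n. Any common multiple of 15 and 5 is a multiple of their lcm; here lcm(15, 5) = 15·5/gcd(15, 5) = 75/5 = 15, so 15 ∣ n. Since 3 ∣ 15, it follows that 3 ∣ n.

Only the reverse direction holds.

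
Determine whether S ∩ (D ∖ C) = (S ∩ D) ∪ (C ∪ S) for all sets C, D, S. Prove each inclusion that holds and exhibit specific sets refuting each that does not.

(⊆) holds; (⊇) fails.

(⊆) Let x ∈ S ∩ (D ∖ C). Then x ∈ D ∩ S and x ∉ C, from which x ∈ (S ∩ D) ∪ (C ∪ S).

(⊇) This inclusion fails. Take C = {1}, D = ∅, S = ∅; then 1 ∈ (S ∩ D) ∪ (C ∪ S) but 1 ∉ S ∩ (D ∖ C).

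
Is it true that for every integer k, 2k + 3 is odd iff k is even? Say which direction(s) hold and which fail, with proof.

[⇐] Suppose k is even. Since 2 is even, 2k is even for every k, so 2k + 3 has the same parity as 3, which is odd. Hence 2k + 3 is odd.

[⇒] This fails: take k = 1. Then 2k + 3 = 5, which is odd, yet k = 1 is odd, not even.

Only the reverse direction holds.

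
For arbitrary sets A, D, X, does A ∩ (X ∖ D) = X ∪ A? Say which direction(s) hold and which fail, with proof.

Only the forward inclusion holds.

(⊆) Let x ∈ A ∩ (X ∖ D). Then x ∈ A ∩ X and x ∉ D, from which x ∈ X ∪ A.

(⊇) This inclusion fails. Take A = {1}, D = ∅, X = ∅; then 1 ∈ X ∪ A but 1 ∉ A ∩ (X ∖ D).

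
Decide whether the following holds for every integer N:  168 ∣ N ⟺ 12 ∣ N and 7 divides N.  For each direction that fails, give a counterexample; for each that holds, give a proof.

[⇒] If 168 ∣ N, write N = 168q. Since 168 = 14·12, N = 12·(14q), so 12 ∣ N; and since 168 = 24·7, N = 7·(24q), so 7 ∣ N.

[⇐] This fails: take N = 84. Both 12 ∣ 84 and 7 ∣ 84, yet 84 is not a multiple of 168 (since 84 = 0·168 + 84), so 168 ∤ 84.

Only the forward implication holds.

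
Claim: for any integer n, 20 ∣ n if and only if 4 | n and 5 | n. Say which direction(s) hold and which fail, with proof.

[⇒] If 20 ∣ n, write n = 20q. Since 20 = 5·4, n = 4·(5q), so 4 ∣ n; and since 20 = 4·5, n = 5·(4q), so 5 ∣ n.

[⇐] Suppose 4 ∣ n and 5 ∣ n. Any common multiple of 4 and 5 is a multiple of their lcm; here gcd(4, 5) = 1, so lcm(4, 5) = 4·5 = 20, so 20 ∣ n.

Both implications hold.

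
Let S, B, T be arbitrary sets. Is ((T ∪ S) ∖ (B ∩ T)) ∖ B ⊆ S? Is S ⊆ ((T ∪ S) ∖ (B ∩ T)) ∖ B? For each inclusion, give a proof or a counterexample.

Forward inclusion. This inclusion fails. Take S = ∅, B = ∅, T = {1}; then 1 ∈ ((T ∪ S) ∖ (B ∩ T)) ∖ B but 1 ∉ S.

Reverse inclusion. This inclusion fails. Take S = {1}, B = {1}, T = ∅; then 1 ∈ S but 1 ∉ ((T ∪ S) ∖ (B ∩ T)) ∖ B.

Neither inclusion holds.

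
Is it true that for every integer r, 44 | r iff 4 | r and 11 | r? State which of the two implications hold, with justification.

Equivalent; both directions hold.

(⇒) If 44 ∣ r, write r = 44q. Since 44 = 11·4, r = 4·(11q), so 4 ∣ r; and since 44 = 4·11, r = 11·(4q), so 11 ∣ r.

(⇐) Suppose 4 ∣ r and 11 ∣ r. Any common multiple of 4 and 11 is a multiple of their lcm; here gcd(4, 11) = 1, so lcm(4, 11) = 4·11 = 44, so 44 ∣ r.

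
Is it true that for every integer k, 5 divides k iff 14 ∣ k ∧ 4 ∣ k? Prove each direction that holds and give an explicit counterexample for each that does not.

[⇒] This fails: take k = 5. Certainly 5 ∣ 5, but 14 ∤ 5.

[⇐] This fails: take k = 28. Both 14 ∣ 28 and 4 ∣ 28, yet 28 is not a multiple of 5 (since 28 = 5·5 + 3), so 5 ∤ 28.

(⇒) fails and (⇐) fails.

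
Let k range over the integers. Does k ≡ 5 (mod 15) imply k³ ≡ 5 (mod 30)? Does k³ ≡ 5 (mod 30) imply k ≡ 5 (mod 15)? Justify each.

Not equivalent: only (⇐) holds.

Converse. The residues r modulo 30 with r³ ≡ 5 (mod 30) are exactly {5}, and each is ≡ 5 (mod 15).

Forward direction. This fails: take k = 20. Then 20 ≡ 5 (mod 15), but 20³ = 8000 ≡ 20 (mod 30), not 5.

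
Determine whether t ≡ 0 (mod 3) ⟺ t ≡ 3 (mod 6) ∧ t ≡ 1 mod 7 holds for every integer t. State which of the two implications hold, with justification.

Only the converse holds.

Forward direction. This fails: t = 0 gives 0 ≡ 0 (mod 3) but 0 ≡ 0 (mod 6), so the conjunction on the right does not hold.

Converse. If t ≡ 3 (mod 6) and t ≡ 1 (mod 7), then by the Chinese remainder theorem t ≡ 15 (mod 42). Since 15 ≡ 0 (mod 3) and 3 ∣ 42, we get t ≡ 0 (mod 3).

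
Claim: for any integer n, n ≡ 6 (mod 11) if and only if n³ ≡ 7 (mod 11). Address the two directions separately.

(⇒) Suppose n ≡ 6 (mod 11). Write n = 11j + 6. Then (11j + 6)³ = 1331j³ + 2178j² + 1188j + 216 = 11(121j³ + 198j² + 108j + 19) + 7, so n³ ≡ 7 (mod 11).

(⇐) Conversely, suppose n³ ≡ 7 (mod 11). The only residue r in {0, …, 10} with r³ ≡ 7 (mod 11) is r = 6, so n ≡ 6 (mod 11).

Equivalent; both directions hold.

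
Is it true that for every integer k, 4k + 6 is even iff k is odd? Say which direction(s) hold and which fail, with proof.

Only the converse holds.

Forward direction. This fails: take k = 4. Then 4k + 6 = 22, which is even, yet k = 4 is even, not odd.

Converse. Suppose k is odd. Since 4 is even, 4k is even for every k, so 4k + 6 has the same parity as 6, which is even. Hence 4k + 6 is even.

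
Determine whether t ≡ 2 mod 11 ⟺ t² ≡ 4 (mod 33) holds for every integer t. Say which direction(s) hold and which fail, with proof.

(⟹) This fails: take t = 24. Then 24 ≡ 2 (mod 11), but 24² = 576 ≡ 15 (mod 33), not 4.

(⟸) This fails: take t = 20. Then 20² = 400 ≡ 4 (mod 33), yet 20 ≡ 9 (mod 11), not 2.

(⇒) fails and (⇐) fails.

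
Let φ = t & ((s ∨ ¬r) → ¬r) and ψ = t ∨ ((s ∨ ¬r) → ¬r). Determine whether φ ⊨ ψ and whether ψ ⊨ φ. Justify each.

(→) Assume the antecedent. If t is true, t ∨ ((s ∨ ¬r) → ¬r) reduces to true regardless of the other variables. If t is false, the antecedent cannot hold. Either way t ∨ ((s ∨ ¬r) → ¬r) holds.

(←) This fails. Under t = F, r = F, s = F, the left side is false but the right side is true.

Only the forward direction holds.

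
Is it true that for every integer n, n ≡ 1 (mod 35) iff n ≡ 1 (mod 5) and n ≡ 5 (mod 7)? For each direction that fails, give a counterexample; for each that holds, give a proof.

(→) This fails: n = 1 gives 1 ≡ 1 (mod 35) but 1 ≡ 1 (mod 7), so the conjunction on the right does not hold.

(←) This fails: n = 26 satisfies both congruences on the right (26 ≡ 1 mod 5 and 26 ≡ 5 mod 7) yet 26 ≡ 26 (mod 35), not 1.

Neither implication holds.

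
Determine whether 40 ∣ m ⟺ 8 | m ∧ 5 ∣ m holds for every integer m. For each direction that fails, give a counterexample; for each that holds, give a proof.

[⇐] Suppose 8 ∣ m and 5 ∣ m. Any common multiple of 8 and 5 is a multiple of their lcm; here gcd(8, 5) = 1, so lcm(8, 5) = 8·5 = 40, so 40 ∣ m.

[⇒] If 40 ∣ m, write m = 40q. Since 40 = 5·8, m = 8·(5q), so 8 ∣ m; and since 40 = 8·5, m = 5·(8q), so 5 ∣ m.

Both directions hold; the statement is true.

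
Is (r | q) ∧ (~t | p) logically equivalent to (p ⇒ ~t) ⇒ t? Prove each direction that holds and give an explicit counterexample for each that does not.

Neither implication holds.

(⟹) This fails. Under t = F, q = T, r = F, p = F, the left side is true but the right side is false.

(⟸) This fails. Under t = T, q = F, r = F, p = F, the left side is false but the right side is true.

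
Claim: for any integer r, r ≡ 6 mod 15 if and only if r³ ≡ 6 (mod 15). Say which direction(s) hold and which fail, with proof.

Both directions hold.

Forward direction. Suppose r ≡ 6 mod 15. Write r = 15j + 6. Then (15j + 6)³ = 3375j³ + 4050j² + 1620j + 216 = 15(225j³ + 270j² + 108j + 14) + 6, so r³ ≡ 6 (mod 15).

Converse. Suppose r³ ≡ 6 (mod 15). The only residue r in {0, …, 14} with r³ ≡ 6 (mod 15) is r = 6, so r ≡ 6 (mod 15).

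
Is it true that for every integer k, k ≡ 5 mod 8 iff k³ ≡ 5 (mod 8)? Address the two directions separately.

(⟹) Suppose k ≡ 5 mod 8. Write k = 8j + 5. Then (8j + 5)³ = 512j³ + 960j² + 600j + 125 = 8(64j³ + 120j² + 75j + 15) + 5, so k³ ≡ 5 (mod 8).

(⟸) For the converse, argue contrapositively. If k ≢ 5 (mod 8), then k is congruent to one of 0, 1, 2, 3, 4, 6, 7 modulo 8, and these give k³ ≡ 0, 1, 0, 3, 0, 0, 7 respectively — never 5.

Equivalent; both directions hold.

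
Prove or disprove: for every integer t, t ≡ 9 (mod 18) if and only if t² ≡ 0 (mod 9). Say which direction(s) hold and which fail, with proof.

(⇒) holds; (⇐) fails.

(⟹) Suppose t ≡ 9 (mod 18). Then t² ≡ 9² = 81 (mod 18), and since 9 ∣ 18, also t² ≡ 0 (mod 9).

(⟸) This fails: take t = 0. Then 0² = 0 ≡ 0 (mod 9), yet 0 ≡ 0 (mod 18), not 9.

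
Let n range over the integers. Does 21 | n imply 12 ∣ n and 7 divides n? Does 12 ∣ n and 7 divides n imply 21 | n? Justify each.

(⟸) Suppose 12 ∣ n and 7 ∣ n. Any common multiple of 12 and 7 is a multiple of their lcm; here gcd(12, 7) = 1, so lcm(12, 7) = 12·7 = 84, so 84 ∣ n. Since 21 ∣ 84, it follows that 21 ∣ n.

(⟹) This fails: take n = 21. Certainly 21 ∣ 21, but 12 ∤ 21.

(⇒) fails; (⇐) holds.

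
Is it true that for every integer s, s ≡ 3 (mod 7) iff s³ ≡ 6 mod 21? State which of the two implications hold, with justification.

Both directions fail.

Forward direction. This fails: take s = 10. Then 10 ≡ 3 (mod 7), but 10³ = 1000 ≡ 13 (mod 21), not 6.

Converse. This fails: take s = 6. Then 6³ = 216 ≡ 6 (mod 21), yet 6 ≡ 6 (mod 7), not 3.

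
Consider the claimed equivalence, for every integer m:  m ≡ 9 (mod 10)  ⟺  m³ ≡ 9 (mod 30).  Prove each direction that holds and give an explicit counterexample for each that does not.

Only the reverse direction holds.

(⇒) This fails: take m = 19. Then 19 ≡ 9 (mod 10), but 19³ = 6859 ≡ 19 (mod 30), not 9.

(⇐) Conversely, the residues r modulo 30 with r³ ≡ 9 (mod 30) are exactly {9}, and each is ≡ 9 (mod 10).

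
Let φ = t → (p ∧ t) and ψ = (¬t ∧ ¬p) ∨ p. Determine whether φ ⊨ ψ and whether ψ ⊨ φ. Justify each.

[⇐] Assume the antecedent. If t is true, the antecedent forces (t = T, p = T), and t → (p ∧ t) holds there. If t is false, t → (p ∧ t) reduces to true regardless of the other variables. Either way t → (p ∧ t) holds.

[⇒] Assume the antecedent. If t is true, the antecedent forces (t = T, p = T), and (¬t ∧ ¬p) ∨ p holds there. If t is false, (¬t ∧ ¬p) ∨ p reduces to true regardless of the other variables. Either way (¬t ∧ ¬p) ∨ p holds.

Equivalent; both directions hold.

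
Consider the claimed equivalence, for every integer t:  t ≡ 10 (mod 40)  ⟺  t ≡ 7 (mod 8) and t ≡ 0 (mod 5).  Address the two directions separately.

(⟹) This fails: t = 10 gives 10 ≡ 10 (mod 40) but 10 ≡ 2 (mod 8), so the conjunction on the right does not hold.

(⟸) This fails: t = 15 satisfies both congruences on the right (15 ≡ 7 mod 8 and 15 ≡ 0 mod 5) yet 15 ≡ 15 (mod 40), not 10.

(⇒) fails and (⇐) fails.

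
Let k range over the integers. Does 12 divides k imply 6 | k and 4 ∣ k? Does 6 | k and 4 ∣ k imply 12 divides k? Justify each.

(⇒) If 12 ∣ k, write k = 12q. Since 12 = 2·6, k = 6·(2q), so 6 ∣ k; and since 12 = 3·4, k = 4·(3q), so 4 ∣ k.

(⇐) Suppose 6 ∣ k and 4 ∣ k. Any common multiple of 6 and 4 is a multiple of their lcm; here lcm(6, 4) = 6·4/gcd(6, 4) = 24/2 = 12, so 12 ∣ k.

The biconditional holds.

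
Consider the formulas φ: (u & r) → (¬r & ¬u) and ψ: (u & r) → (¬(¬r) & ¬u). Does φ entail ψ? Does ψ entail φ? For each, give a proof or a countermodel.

Both directions hold; the statement is true.

(⇒) Assume the antecedent. If r is true, the antecedent forces (r = T, u = F), and (u & r) → (¬(¬r) & ¬u) holds there. If r is false, (u & r) → (¬(¬r) & ¬u) reduces to true regardless of the other variables. Either way (u & r) → (¬(¬r) & ¬u) holds.

(⇐) Assume the antecedent. If r is true, the antecedent forces (r = T, u = F), and (u & r) → (¬r & ¬u) holds there. If r is false, (u & r) → (¬r & ¬u) reduces to true regardless of the other variables. Either way (u & r) → (¬r & ¬u) holds.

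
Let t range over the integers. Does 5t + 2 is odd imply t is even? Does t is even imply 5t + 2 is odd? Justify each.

Forward direction. This fails: t = 5 gives 5t + 2 = 27, which is odd, but 5 is odd, not even.

Converse. This also fails: t = 2 is even, but 5t + 2 = 12 is even, not odd.

(⇒) fails and (⇐) fails.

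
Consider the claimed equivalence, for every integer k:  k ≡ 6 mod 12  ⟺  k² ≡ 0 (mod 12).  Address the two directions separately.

(⟹) Suppose k ≡ 6 mod 12. Write k = 12j + 6. Then (12j + 6)² = 144j² + 144j + 36 = 12(12j² + 12j + 3) + 0, so k² ≡ 0 (mod 12).

(⟸) This fails: take k = 0. Then 0² = 0 ≡ 0 (mod 12), yet 0 ≡ 0 (mod 12), not 6.

(⇒) holds; (⇐) fails.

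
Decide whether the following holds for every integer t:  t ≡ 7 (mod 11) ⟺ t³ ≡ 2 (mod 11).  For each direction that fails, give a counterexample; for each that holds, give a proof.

(⇐) For the converse, argue contrapositively. If t ≢ 7 (mod 11), then t is congruent to one of 0, 1, 2, 3, 4, 5, 6, 8, 9, 10 modulo 11, and these give t³ ≡ 0, 1, 8, 5, 9, 4, 7, 6, 3, 10 respectively — never 2.

(⇒) Suppose t ≡ 7 (mod 11). Write t = 11j + 7. Then (11j + 7)³ = 1331j³ + 2541j² + 1617j + 343 = 11(121j³ + 231j² + 147j + 31) + 2, so t³ ≡ 2 (mod 11).

Equivalent; both directions hold.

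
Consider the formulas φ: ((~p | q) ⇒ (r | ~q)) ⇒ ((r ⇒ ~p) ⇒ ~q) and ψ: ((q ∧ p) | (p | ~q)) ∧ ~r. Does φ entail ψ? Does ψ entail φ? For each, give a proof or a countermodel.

(⇒) This fails. Under r = T, p = F, q = F, the left side is true but the right side is false.

(⇐) Assume the antecedent. If r is true, the antecedent cannot hold. If r is false, the consequent reduces to true regardless of the other variables. Either way the consequent holds.

The forward direction fails; the converse holds.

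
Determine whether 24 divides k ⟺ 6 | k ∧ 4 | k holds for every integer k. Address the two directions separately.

The forward direction holds; the converse fails.

Forward direction. If 24 ∣ k, write k = 24q. Since 24 = 4·6, k = 6·(4q), so 6 ∣ k; and since 24 = 6·4, k = 4·(6q), so 4 ∣ k.

Converse. This fails: take k = 12. Both 6 ∣ 12 and 4 ∣ 12, yet 12 is not a multiple of 24 (since 12 = 0·24 + 12), so 24 ∤ 12.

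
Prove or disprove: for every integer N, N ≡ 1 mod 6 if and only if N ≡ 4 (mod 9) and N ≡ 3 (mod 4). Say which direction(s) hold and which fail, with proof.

Forward direction. This fails: N = 1 gives 1 ≡ 1 (mod 6) but 1 ≡ 1 (mod 9), so the conjunction on the right does not hold.

Converse. If N ≡ 4 (mod 9) and N ≡ 3 (mod 4), then by the Chinese remainder theorem N ≡ 31 (mod 36). Since 31 ≡ 1 (mod 6) and 6 ∣ 36, we get N ≡ 1 (mod 6).

(⇒) fails; (⇐) holds.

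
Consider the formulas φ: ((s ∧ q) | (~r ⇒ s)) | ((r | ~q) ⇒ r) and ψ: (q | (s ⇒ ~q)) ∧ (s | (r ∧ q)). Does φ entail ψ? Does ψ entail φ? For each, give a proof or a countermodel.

The forward direction fails; the converse holds.

(←) Assume the antecedent. If s is true, the consequent reduces to true regardless of the other variables. If s is false, the antecedent forces (s = F, r = T, q = T), and the consequent holds there. Either way the consequent holds.

(→) This fails. Under s = F, r = T, q = F, the left side is true but the right side is false.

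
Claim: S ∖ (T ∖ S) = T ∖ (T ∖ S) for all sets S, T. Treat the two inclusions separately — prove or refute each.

Only the reverse inclusion holds.

(⊆) This inclusion fails. Take S = {1}, T = ∅; then 1 ∈ S ∖ (T ∖ S) but 1 ∉ T ∖ (T ∖ S).

(⊇) Let x ∈ T ∖ (T ∖ S). Then x ∈ S ∩ T, from which x ∈ S ∖ (T ∖ S).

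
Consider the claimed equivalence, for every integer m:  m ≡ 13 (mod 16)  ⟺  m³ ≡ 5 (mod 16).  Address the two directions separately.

Converse. Suppose m³ ≡ 5 (mod 16). The only residue r in {0, …, 15} with r³ ≡ 5 (mod 16) is r = 13, so m ≡ 13 (mod 16).

Forward direction. Suppose m ≡ 13 (mod 16). Write m = 16j + 13. Then (16j + 13)³ = 4096j³ + 9984j² + 8112j + 2197 = 16(256j³ + 624j² + 507j + 137) + 5, so m³ ≡ 5 (mod 16).

Both implications hold.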